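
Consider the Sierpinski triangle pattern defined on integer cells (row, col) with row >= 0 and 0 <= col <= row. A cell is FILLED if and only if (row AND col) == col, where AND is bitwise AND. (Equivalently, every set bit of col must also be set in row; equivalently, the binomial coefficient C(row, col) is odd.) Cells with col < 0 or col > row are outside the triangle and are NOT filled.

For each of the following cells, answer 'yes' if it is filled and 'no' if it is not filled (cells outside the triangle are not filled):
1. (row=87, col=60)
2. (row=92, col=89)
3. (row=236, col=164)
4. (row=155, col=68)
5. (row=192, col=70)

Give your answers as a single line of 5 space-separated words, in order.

(87,60): row=0b1010111, col=0b111100, row AND col = 0b10100 = 20; 20 != 60 -> empty
(92,89): row=0b1011100, col=0b1011001, row AND col = 0b1011000 = 88; 88 != 89 -> empty
(236,164): row=0b11101100, col=0b10100100, row AND col = 0b10100100 = 164; 164 == 164 -> filled
(155,68): row=0b10011011, col=0b1000100, row AND col = 0b0 = 0; 0 != 68 -> empty
(192,70): row=0b11000000, col=0b1000110, row AND col = 0b1000000 = 64; 64 != 70 -> empty

Answer: no no yes no no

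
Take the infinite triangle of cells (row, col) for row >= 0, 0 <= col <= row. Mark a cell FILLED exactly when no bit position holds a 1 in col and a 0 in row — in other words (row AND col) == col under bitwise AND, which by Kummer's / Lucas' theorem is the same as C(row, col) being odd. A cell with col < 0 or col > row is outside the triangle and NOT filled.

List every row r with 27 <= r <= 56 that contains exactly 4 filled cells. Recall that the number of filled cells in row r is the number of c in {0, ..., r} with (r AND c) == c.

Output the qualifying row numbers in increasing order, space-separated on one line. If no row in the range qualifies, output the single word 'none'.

Row r has 2^popcount(r) filled cells, so we need popcount(r) = log2(4) = 2.
Scan r = 27..56 and keep those with exactly 2 one-bits:
r=27=11011 popcount=4 -> skip
r=28=11100 popcount=3 -> skip
r=29=11101 popcount=4 -> skip
r=30=11110 popcount=4 -> skip
r=31=11111 popcount=5 -> skip
r=32=100000 popcount=1 -> skip
r=33=100001 popcount=2 -> KEEP
r=34=100010 popcount=2 -> KEEP
r=35=100011 popcount=3 -> skip
r=36=100100 popcount=2 -> KEEP
r=37=100101 popcount=3 -> skip
r=38=100110 popcount=3 -> skip
r=39=100111 popcount=4 -> skip
r=40=101000 popcount=2 -> KEEP
r=41=101001 popcount=3 -> skip
r=42=101010 popcount=3 -> skip
r=43=101011 popcount=4 -> skip
r=44=101100 popcount=3 -> skip
r=45=101101 popcount=4 -> skip
r=46=101110 popcount=4 -> skip
r=47=101111 popcount=5 -> skip
r=48=110000 popcount=2 -> KEEP
r=49=110001 popcount=3 -> skip
r=50=110010 popcount=3 -> skip
r=51=110011 popcount=4 -> skip
r=52=110100 popcount=3 -> skip
r=53=110101 popcount=4 -> skip
r=54=110110 popcount=4 -> skip
r=55=110111 popcount=5 -> skip
r=56=111000 popcount=3 -> skip
Kept rows: 33 34 36 40 48

Answer: 33 34 36 40 48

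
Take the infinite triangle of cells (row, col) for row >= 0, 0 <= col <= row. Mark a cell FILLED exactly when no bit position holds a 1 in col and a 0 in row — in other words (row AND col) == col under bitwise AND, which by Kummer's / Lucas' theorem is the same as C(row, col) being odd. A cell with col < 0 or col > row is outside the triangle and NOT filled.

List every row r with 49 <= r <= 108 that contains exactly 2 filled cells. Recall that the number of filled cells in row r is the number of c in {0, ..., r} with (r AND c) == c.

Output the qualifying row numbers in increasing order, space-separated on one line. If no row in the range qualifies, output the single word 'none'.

Answer: 64

Derivation:
Row r has 2^popcount(r) filled cells, so we need popcount(r) = log2(2) = 1.
Scan r = 49..108 and keep those with exactly 1 one-bits:
r=49=110001 popcount=3 -> skip
r=50=110010 popcount=3 -> skip
r=51=110011 popcount=4 -> skip
r=52=110100 popcount=3 -> skip
r=53=110101 popcount=4 -> skip
r=54=110110 popcount=4 -> skip
r=55=110111 popcount=5 -> skip
r=56=111000 popcount=3 -> skip
r=57=111001 popcount=4 -> skip
r=58=111010 popcount=4 -> skip
r=59=111011 popcount=5 -> skip
r=60=111100 popcount=4 -> skip
r=61=111101 popcount=5 -> skip
r=62=111110 popcount=5 -> skip
r=63=111111 popcount=6 -> skip
r=64=1000000 popcount=1 -> KEEP
r=65=1000001 popcount=2 -> skip
r=66=1000010 popcount=2 -> skip
r=67=1000011 popcount=3 -> skip
r=68=1000100 popcount=2 -> skip
r=69=1000101 popcount=3 -> skip
r=70=1000110 popcount=3 -> skip
r=71=1000111 popcount=4 -> skip
r=72=1001000 popcount=2 -> skip
r=73=1001001 popcount=3 -> skip
r=74=1001010 popcount=3 -> skip
r=75=1001011 popcount=4 -> skip
r=76=1001100 popcount=3 -> skip
r=77=1001101 popcount=4 -> skip
r=78=1001110 popcount=4 -> skip
r=79=1001111 popcount=5 -> skip
r=80=1010000 popcount=2 -> skip
r=81=1010001 popcount=3 -> skip
r=82=1010010 popcount=3 -> skip
r=83=1010011 popcount=4 -> skip
r=84=1010100 popcount=3 -> skip
r=85=1010101 popcount=4 -> skip
r=86=1010110 popcount=4 -> skip
r=87=1010111 popcount=5 -> skip
r=88=1011000 popcount=3 -> skip
r=89=1011001 popcount=4 -> skip
r=90=1011010 popcount=4 -> skip
r=91=1011011 popcount=5 -> skip
r=92=1011100 popcount=4 -> skip
r=93=1011101 popcount=5 -> skip
r=94=1011110 popcount=5 -> skip
r=95=1011111 popcount=6 -> skip
r=96=1100000 popcount=2 -> skip
r=97=1100001 popcount=3 -> skip
r=98=1100010 popcount=3 -> skip
r=99=1100011 popcount=4 -> skip
r=100=1100100 popcount=3 -> skip
r=101=1100101 popcount=4 -> skip
r=102=1100110 popcount=4 -> skip
r=103=1100111 popcount=5 -> skip
r=104=1101000 popcount=3 -> skip
r=105=1101001 popcount=4 -> skip
r=106=1101010 popcount=4 -> skip
r=107=1101011 popcount=5 -> skip
r=108=1101100 popcount=4 -> skip
Kept rows: 64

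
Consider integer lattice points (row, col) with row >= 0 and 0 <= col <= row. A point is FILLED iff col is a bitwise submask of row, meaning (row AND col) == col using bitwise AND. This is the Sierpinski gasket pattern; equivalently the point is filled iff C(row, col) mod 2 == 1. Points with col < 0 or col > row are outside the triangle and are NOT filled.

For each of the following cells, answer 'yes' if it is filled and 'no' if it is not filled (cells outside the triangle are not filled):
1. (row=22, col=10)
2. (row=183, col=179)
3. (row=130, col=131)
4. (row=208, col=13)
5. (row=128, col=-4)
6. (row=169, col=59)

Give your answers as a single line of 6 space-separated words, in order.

Answer: no yes no no no no

Derivation:
(22,10): row=0b10110, col=0b1010, row AND col = 0b10 = 2; 2 != 10 -> empty
(183,179): row=0b10110111, col=0b10110011, row AND col = 0b10110011 = 179; 179 == 179 -> filled
(130,131): col outside [0, 130] -> not filled
(208,13): row=0b11010000, col=0b1101, row AND col = 0b0 = 0; 0 != 13 -> empty
(128,-4): col outside [0, 128] -> not filled
(169,59): row=0b10101001, col=0b111011, row AND col = 0b101001 = 41; 41 != 59 -> empty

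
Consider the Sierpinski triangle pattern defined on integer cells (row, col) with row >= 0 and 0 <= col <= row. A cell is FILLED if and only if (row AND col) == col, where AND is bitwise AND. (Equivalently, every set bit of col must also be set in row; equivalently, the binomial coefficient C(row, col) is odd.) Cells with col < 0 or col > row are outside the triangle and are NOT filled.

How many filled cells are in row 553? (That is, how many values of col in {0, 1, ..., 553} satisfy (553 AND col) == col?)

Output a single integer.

Answer: 16

Derivation:
553 in binary = 1000101001
popcount(553) = number of 1-bits in 1000101001 = 4
A col c satisfies (553 AND c) == c iff every set bit of c is also set in 553; each of the 4 set bits of 553 can independently be on or off in c.
count = 2^4 = 16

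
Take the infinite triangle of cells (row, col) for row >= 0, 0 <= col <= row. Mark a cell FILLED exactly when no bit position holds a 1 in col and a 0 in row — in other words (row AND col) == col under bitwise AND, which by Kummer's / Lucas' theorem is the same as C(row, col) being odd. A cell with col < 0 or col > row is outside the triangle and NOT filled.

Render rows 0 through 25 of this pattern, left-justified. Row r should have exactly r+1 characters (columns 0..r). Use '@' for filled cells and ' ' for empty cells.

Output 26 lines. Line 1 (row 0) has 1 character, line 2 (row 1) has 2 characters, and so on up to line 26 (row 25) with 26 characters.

Answer: @
@@
@ @
@@@@
@   @
@@  @@
@ @ @ @
@@@@@@@@
@       @
@@      @@
@ @     @ @
@@@@    @@@@
@   @   @   @
@@  @@  @@  @@
@ @ @ @ @ @ @ @
@@@@@@@@@@@@@@@@
@               @
@@              @@
@ @             @ @
@@@@            @@@@
@   @           @   @
@@  @@          @@  @@
@ @ @ @         @ @ @ @
@@@@@@@@        @@@@@@@@
@       @       @       @
@@      @@      @@      @@

Derivation:
r0=0: @
r1=1: @@
r2=10: @ @
r3=11: @@@@
r4=100: @   @
r5=101: @@  @@
r6=110: @ @ @ @
r7=111: @@@@@@@@
r8=1000: @       @
r9=1001: @@      @@
r10=1010: @ @     @ @
r11=1011: @@@@    @@@@
r12=1100: @   @   @   @
r13=1101: @@  @@  @@  @@
r14=1110: @ @ @ @ @ @ @ @
r15=1111: @@@@@@@@@@@@@@@@
r16=10000: @               @
r17=10001: @@              @@
r18=10010: @ @             @ @
r19=10011: @@@@            @@@@
r20=10100: @   @           @   @
r21=10101: @@  @@          @@  @@
r22=10110: @ @ @ @         @ @ @ @
r23=10111: @@@@@@@@        @@@@@@@@
r24=11000: @       @       @       @
r25=11001: @@      @@      @@      @@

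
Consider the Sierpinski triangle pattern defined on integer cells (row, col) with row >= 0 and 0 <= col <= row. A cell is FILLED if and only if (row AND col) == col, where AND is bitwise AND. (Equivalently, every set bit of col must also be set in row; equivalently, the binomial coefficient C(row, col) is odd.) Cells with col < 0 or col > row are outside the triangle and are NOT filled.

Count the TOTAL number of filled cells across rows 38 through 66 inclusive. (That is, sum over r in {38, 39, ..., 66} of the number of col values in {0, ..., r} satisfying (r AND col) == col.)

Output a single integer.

r38=100110 pc3: +8 =8
r39=100111 pc4: +16 =24
r40=101000 pc2: +4 =28
r41=101001 pc3: +8 =36
r42=101010 pc3: +8 =44
r43=101011 pc4: +16 =60
r44=101100 pc3: +8 =68
r45=101101 pc4: +16 =84
r46=101110 pc4: +16 =100
r47=101111 pc5: +32 =132
r48=110000 pc2: +4 =136
r49=110001 pc3: +8 =144
r50=110010 pc3: +8 =152
r51=110011 pc4: +16 =168
r52=110100 pc3: +8 =176
r53=110101 pc4: +16 =192
r54=110110 pc4: +16 =208
r55=110111 pc5: +32 =240
r56=111000 pc3: +8 =248
r57=111001 pc4: +16 =264
r58=111010 pc4: +16 =280
r59=111011 pc5: +32 =312
r60=111100 pc4: +16 =328
r61=111101 pc5: +32 =360
r62=111110 pc5: +32 =392
r63=111111 pc6: +64 =456
r64=1000000 pc1: +2 =458
r65=1000001 pc2: +4 =462
r66=1000010 pc2: +4 =466

Answer: 466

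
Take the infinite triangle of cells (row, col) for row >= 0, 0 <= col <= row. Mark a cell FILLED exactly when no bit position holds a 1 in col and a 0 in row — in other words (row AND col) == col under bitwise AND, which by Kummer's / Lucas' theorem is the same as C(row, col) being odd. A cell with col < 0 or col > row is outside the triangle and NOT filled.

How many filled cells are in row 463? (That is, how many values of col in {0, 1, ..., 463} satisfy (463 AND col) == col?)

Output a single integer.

463 in binary = 111001111
popcount(463) = number of 1-bits in 111001111 = 7
A col c satisfies (463 AND c) == c iff every set bit of c is also set in 463; each of the 7 set bits of 463 can independently be on or off in c.
count = 2^7 = 128

Answer: 128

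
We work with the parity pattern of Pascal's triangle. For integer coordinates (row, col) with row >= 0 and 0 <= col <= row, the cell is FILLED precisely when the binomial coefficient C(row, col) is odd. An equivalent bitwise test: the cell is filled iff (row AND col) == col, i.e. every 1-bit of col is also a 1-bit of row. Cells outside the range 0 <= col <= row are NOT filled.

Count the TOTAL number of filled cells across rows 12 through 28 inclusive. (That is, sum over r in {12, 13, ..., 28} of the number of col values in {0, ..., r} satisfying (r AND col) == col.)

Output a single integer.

Answer: 134

Derivation:
r12=1100 pc2: +4 =4
r13=1101 pc3: +8 =12
r14=1110 pc3: +8 =20
r15=1111 pc4: +16 =36
r16=10000 pc1: +2 =38
r17=10001 pc2: +4 =42
r18=10010 pc2: +4 =46
r19=10011 pc3: +8 =54
r20=10100 pc2: +4 =58
r21=10101 pc3: +8 =66
r22=10110 pc3: +8 =74
r23=10111 pc4: +16 =90
r24=11000 pc2: +4 =94
r25=11001 pc3: +8 =102
r26=11010 pc3: +8 =110
r27=11011 pc4: +16 =126
r28=11100 pc3: +8 =134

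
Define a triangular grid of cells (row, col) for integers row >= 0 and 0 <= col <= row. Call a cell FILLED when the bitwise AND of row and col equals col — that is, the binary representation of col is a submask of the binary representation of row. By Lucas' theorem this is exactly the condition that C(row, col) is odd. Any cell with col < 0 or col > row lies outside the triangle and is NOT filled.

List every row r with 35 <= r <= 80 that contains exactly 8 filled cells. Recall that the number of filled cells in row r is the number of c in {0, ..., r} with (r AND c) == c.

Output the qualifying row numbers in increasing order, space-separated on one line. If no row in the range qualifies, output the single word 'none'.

Row r has 2^popcount(r) filled cells, so we need popcount(r) = log2(8) = 3.
Scan r = 35..80 and keep those with exactly 3 one-bits:
r=35=100011 popcount=3 -> KEEP
r=36=100100 popcount=2 -> skip
r=37=100101 popcount=3 -> KEEP
r=38=100110 popcount=3 -> KEEP
r=39=100111 popcount=4 -> skip
r=40=101000 popcount=2 -> skip
r=41=101001 popcount=3 -> KEEP
r=42=101010 popcount=3 -> KEEP
r=43=101011 popcount=4 -> skip
r=44=101100 popcount=3 -> KEEP
r=45=101101 popcount=4 -> skip
r=46=101110 popcount=4 -> skip
r=47=101111 popcount=5 -> skip
r=48=110000 popcount=2 -> skip
r=49=110001 popcount=3 -> KEEP
r=50=110010 popcount=3 -> KEEP
r=51=110011 popcount=4 -> skip
r=52=110100 popcount=3 -> KEEP
r=53=110101 popcount=4 -> skip
r=54=110110 popcount=4 -> skip
r=55=110111 popcount=5 -> skip
r=56=111000 popcount=3 -> KEEP
r=57=111001 popcount=4 -> skip
r=58=111010 popcount=4 -> skip
r=59=111011 popcount=5 -> skip
r=60=111100 popcount=4 -> skip
r=61=111101 popcount=5 -> skip
r=62=111110 popcount=5 -> skip
r=63=111111 popcount=6 -> skip
r=64=1000000 popcount=1 -> skip
r=65=1000001 popcount=2 -> skip
r=66=1000010 popcount=2 -> skip
r=67=1000011 popcount=3 -> KEEP
r=68=1000100 popcount=2 -> skip
r=69=1000101 popcount=3 -> KEEP
r=70=1000110 popcount=3 -> KEEP
r=71=1000111 popcount=4 -> skip
r=72=1001000 popcount=2 -> skip
r=73=1001001 popcount=3 -> KEEP
r=74=1001010 popcount=3 -> KEEP
r=75=1001011 popcount=4 -> skip
r=76=1001100 popcount=3 -> KEEP
r=77=1001101 popcount=4 -> skip
r=78=1001110 popcount=4 -> skip
r=79=1001111 popcount=5 -> skip
r=80=1010000 popcount=2 -> skip
Kept rows: 35 37 38 41 42 44 49 50 52 56 67 69 70 73 74 76

Answer: 35 37 38 41 42 44 49 50 52 56 67 69 70 73 74 76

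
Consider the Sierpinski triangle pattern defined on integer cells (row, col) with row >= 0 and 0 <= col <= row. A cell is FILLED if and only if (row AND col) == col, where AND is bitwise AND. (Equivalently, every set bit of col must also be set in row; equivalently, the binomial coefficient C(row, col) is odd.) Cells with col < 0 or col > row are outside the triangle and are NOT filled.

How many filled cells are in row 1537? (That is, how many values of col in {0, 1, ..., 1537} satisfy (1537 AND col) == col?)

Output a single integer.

Answer: 8

Derivation:
1537 in binary = 11000000001
popcount(1537) = number of 1-bits in 11000000001 = 3
A col c satisfies (1537 AND c) == c iff every set bit of c is also set in 1537; each of the 3 set bits of 1537 can independently be on or off in c.
count = 2^3 = 8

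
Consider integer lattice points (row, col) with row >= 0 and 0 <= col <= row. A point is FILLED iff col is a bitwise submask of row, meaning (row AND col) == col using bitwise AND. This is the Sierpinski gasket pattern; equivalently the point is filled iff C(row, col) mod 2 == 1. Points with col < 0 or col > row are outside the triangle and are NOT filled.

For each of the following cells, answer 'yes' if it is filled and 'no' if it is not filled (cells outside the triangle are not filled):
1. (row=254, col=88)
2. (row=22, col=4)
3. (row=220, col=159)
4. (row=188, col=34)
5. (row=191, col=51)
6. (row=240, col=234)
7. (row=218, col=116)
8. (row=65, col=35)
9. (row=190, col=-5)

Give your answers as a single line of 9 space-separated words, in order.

(254,88): row=0b11111110, col=0b1011000, row AND col = 0b1011000 = 88; 88 == 88 -> filled
(22,4): row=0b10110, col=0b100, row AND col = 0b100 = 4; 4 == 4 -> filled
(220,159): row=0b11011100, col=0b10011111, row AND col = 0b10011100 = 156; 156 != 159 -> empty
(188,34): row=0b10111100, col=0b100010, row AND col = 0b100000 = 32; 32 != 34 -> empty
(191,51): row=0b10111111, col=0b110011, row AND col = 0b110011 = 51; 51 == 51 -> filled
(240,234): row=0b11110000, col=0b11101010, row AND col = 0b11100000 = 224; 224 != 234 -> empty
(218,116): row=0b11011010, col=0b1110100, row AND col = 0b1010000 = 80; 80 != 116 -> empty
(65,35): row=0b1000001, col=0b100011, row AND col = 0b1 = 1; 1 != 35 -> empty
(190,-5): col outside [0, 190] -> not filled

Answer: yes yes no no yes no no no no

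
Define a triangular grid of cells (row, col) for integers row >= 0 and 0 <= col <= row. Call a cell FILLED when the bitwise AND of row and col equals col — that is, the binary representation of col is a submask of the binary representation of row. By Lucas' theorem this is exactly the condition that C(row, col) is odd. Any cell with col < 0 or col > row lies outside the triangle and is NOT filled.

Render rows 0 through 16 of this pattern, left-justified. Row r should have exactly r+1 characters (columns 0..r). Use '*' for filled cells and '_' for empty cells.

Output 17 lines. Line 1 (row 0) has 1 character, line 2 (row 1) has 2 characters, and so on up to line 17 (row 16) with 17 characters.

r0=0: *
r1=1: **
r2=10: *_*
r3=11: ****
r4=100: *___*
r5=101: **__**
r6=110: *_*_*_*
r7=111: ********
r8=1000: *_______*
r9=1001: **______**
r10=1010: *_*_____*_*
r11=1011: ****____****
r12=1100: *___*___*___*
r13=1101: **__**__**__**
r14=1110: *_*_*_*_*_*_*_*
r15=1111: ****************
r16=10000: *_______________*

Answer: *
**
*_*
****
*___*
**__**
*_*_*_*
********
*_______*
**______**
*_*_____*_*
****____****
*___*___*___*
**__**__**__**
*_*_*_*_*_*_*_*
****************
*_______________*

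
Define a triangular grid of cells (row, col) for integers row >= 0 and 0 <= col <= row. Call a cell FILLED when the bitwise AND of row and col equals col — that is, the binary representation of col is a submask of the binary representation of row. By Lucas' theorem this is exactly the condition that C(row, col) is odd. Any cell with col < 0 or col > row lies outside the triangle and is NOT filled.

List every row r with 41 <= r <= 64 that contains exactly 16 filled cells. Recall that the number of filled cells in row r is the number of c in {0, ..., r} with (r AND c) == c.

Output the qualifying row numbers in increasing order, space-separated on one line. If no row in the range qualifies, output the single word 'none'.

Answer: 43 45 46 51 53 54 57 58 60

Derivation:
Row r has 2^popcount(r) filled cells, so we need popcount(r) = log2(16) = 4.
Scan r = 41..64 and keep those with exactly 4 one-bits:
r=41=101001 popcount=3 -> skip
r=42=101010 popcount=3 -> skip
r=43=101011 popcount=4 -> KEEP
r=44=101100 popcount=3 -> skip
r=45=101101 popcount=4 -> KEEP
r=46=101110 popcount=4 -> KEEP
r=47=101111 popcount=5 -> skip
r=48=110000 popcount=2 -> skip
r=49=110001 popcount=3 -> skip
r=50=110010 popcount=3 -> skip
r=51=110011 popcount=4 -> KEEP
r=52=110100 popcount=3 -> skip
r=53=110101 popcount=4 -> KEEP
r=54=110110 popcount=4 -> KEEP
r=55=110111 popcount=5 -> skip
r=56=111000 popcount=3 -> skip
r=57=111001 popcount=4 -> KEEP
r=58=111010 popcount=4 -> KEEP
r=59=111011 popcount=5 -> skip
r=60=111100 popcount=4 -> KEEP
r=61=111101 popcount=5 -> skip
r=62=111110 popcount=5 -> skip
r=63=111111 popcount=6 -> skip
r=64=1000000 popcount=1 -> skip
Kept rows: 43 45 46 51 53 54 57 58 60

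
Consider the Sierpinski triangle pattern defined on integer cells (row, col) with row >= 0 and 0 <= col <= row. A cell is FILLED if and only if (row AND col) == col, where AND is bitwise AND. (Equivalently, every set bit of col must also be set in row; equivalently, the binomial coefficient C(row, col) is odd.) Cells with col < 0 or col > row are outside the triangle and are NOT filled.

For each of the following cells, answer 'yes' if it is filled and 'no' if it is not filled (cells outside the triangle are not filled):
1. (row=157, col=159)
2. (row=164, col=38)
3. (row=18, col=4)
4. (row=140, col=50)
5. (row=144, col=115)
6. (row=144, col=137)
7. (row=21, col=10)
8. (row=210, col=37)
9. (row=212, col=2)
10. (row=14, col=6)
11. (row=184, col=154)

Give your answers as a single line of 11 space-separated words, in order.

(157,159): col outside [0, 157] -> not filled
(164,38): row=0b10100100, col=0b100110, row AND col = 0b100100 = 36; 36 != 38 -> empty
(18,4): row=0b10010, col=0b100, row AND col = 0b0 = 0; 0 != 4 -> empty
(140,50): row=0b10001100, col=0b110010, row AND col = 0b0 = 0; 0 != 50 -> empty
(144,115): row=0b10010000, col=0b1110011, row AND col = 0b10000 = 16; 16 != 115 -> empty
(144,137): row=0b10010000, col=0b10001001, row AND col = 0b10000000 = 128; 128 != 137 -> empty
(21,10): row=0b10101, col=0b1010, row AND col = 0b0 = 0; 0 != 10 -> empty
(210,37): row=0b11010010, col=0b100101, row AND col = 0b0 = 0; 0 != 37 -> empty
(212,2): row=0b11010100, col=0b10, row AND col = 0b0 = 0; 0 != 2 -> empty
(14,6): row=0b1110, col=0b110, row AND col = 0b110 = 6; 6 == 6 -> filled
(184,154): row=0b10111000, col=0b10011010, row AND col = 0b10011000 = 152; 152 != 154 -> empty

Answer: no no no no no no no no no yes no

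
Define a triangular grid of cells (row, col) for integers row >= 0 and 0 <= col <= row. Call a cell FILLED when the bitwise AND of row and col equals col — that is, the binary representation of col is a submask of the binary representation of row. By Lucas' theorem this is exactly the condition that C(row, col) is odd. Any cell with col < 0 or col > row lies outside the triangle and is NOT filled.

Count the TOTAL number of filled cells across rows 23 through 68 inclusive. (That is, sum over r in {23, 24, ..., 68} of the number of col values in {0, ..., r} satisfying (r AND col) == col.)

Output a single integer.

r23=10111 pc4: +16 =16
r24=11000 pc2: +4 =20
r25=11001 pc3: +8 =28
r26=11010 pc3: +8 =36
r27=11011 pc4: +16 =52
r28=11100 pc3: +8 =60
r29=11101 pc4: +16 =76
r30=11110 pc4: +16 =92
r31=11111 pc5: +32 =124
r32=100000 pc1: +2 =126
r33=100001 pc2: +4 =130
r34=100010 pc2: +4 =134
r35=100011 pc3: +8 =142
r36=100100 pc2: +4 =146
r37=100101 pc3: +8 =154
r38=100110 pc3: +8 =162
r39=100111 pc4: +16 =178
r40=101000 pc2: +4 =182
r41=101001 pc3: +8 =190
r42=101010 pc3: +8 =198
r43=101011 pc4: +16 =214
r44=101100 pc3: +8 =222
r45=101101 pc4: +16 =238
r46=101110 pc4: +16 =254
r47=101111 pc5: +32 =286
r48=110000 pc2: +4 =290
r49=110001 pc3: +8 =298
r50=110010 pc3: +8 =306
r51=110011 pc4: +16 =322
r52=110100 pc3: +8 =330
r53=110101 pc4: +16 =346
r54=110110 pc4: +16 =362
r55=110111 pc5: +32 =394
r56=111000 pc3: +8 =402
r57=111001 pc4: +16 =418
r58=111010 pc4: +16 =434
r59=111011 pc5: +32 =466
r60=111100 pc4: +16 =482
r61=111101 pc5: +32 =514
r62=111110 pc5: +32 =546
r63=111111 pc6: +64 =610
r64=1000000 pc1: +2 =612
r65=1000001 pc2: +4 =616
r66=1000010 pc2: +4 =620
r67=1000011 pc3: +8 =628
r68=1000100 pc2: +4 =632

Answer: 632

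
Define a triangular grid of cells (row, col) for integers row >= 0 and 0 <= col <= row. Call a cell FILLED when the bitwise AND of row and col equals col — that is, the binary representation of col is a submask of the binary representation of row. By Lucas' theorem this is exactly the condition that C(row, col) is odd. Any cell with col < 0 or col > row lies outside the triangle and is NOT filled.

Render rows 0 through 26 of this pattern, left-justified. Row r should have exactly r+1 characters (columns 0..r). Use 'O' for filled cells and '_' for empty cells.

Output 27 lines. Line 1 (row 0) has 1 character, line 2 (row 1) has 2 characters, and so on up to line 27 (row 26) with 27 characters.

r0=0: O
r1=1: OO
r2=10: O_O
r3=11: OOOO
r4=100: O___O
r5=101: OO__OO
r6=110: O_O_O_O
r7=111: OOOOOOOO
r8=1000: O_______O
r9=1001: OO______OO
r10=1010: O_O_____O_O
r11=1011: OOOO____OOOO
r12=1100: O___O___O___O
r13=1101: OO__OO__OO__OO
r14=1110: O_O_O_O_O_O_O_O
r15=1111: OOOOOOOOOOOOOOOO
r16=10000: O_______________O
r17=10001: OO______________OO
r18=10010: O_O_____________O_O
r19=10011: OOOO____________OOOO
r20=10100: O___O___________O___O
r21=10101: OO__OO__________OO__OO
r22=10110: O_O_O_O_________O_O_O_O
r23=10111: OOOOOOOO________OOOOOOOO
r24=11000: O_______O_______O_______O
r25=11001: OO______OO______OO______OO
r26=11010: O_O_____O_O_____O_O_____O_O

Answer: O
OO
O_O
OOOO
O___O
OO__OO
O_O_O_O
OOOOOOOO
O_______O
OO______OO
O_O_____O_O
OOOO____OOOO
O___O___O___O
OO__OO__OO__OO
O_O_O_O_O_O_O_O
OOOOOOOOOOOOOOOO
O_______________O
OO______________OO
O_O_____________O_O
OOOO____________OOOO
O___O___________O___O
OO__OO__________OO__OO
O_O_O_O_________O_O_O_O
OOOOOOOO________OOOOOOOO
O_______O_______O_______O
OO______OO______OO______OO
O_O_____O_O_____O_O_____O_O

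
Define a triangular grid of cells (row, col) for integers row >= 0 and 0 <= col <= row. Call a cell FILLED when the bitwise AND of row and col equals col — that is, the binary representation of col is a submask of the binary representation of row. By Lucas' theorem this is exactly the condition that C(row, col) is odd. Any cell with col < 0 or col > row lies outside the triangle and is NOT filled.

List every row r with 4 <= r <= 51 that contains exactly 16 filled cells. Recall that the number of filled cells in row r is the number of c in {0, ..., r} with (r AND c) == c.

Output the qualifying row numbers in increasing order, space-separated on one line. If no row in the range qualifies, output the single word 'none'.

Answer: 15 23 27 29 30 39 43 45 46 51

Derivation:
Row r has 2^popcount(r) filled cells, so we need popcount(r) = log2(16) = 4.
Scan r = 4..51 and keep those with exactly 4 one-bits:
r=4=100 popcount=1 -> skip
r=5=101 popcount=2 -> skip
r=6=110 popcount=2 -> skip
r=7=111 popcount=3 -> skip
r=8=1000 popcount=1 -> skip
r=9=1001 popcount=2 -> skip
r=10=1010 popcount=2 -> skip
r=11=1011 popcount=3 -> skip
r=12=1100 popcount=2 -> skip
r=13=1101 popcount=3 -> skip
r=14=1110 popcount=3 -> skip
r=15=1111 popcount=4 -> KEEP
r=16=10000 popcount=1 -> skip
r=17=10001 popcount=2 -> skip
r=18=10010 popcount=2 -> skip
r=19=10011 popcount=3 -> skip
r=20=10100 popcount=2 -> skip
r=21=10101 popcount=3 -> skip
r=22=10110 popcount=3 -> skip
r=23=10111 popcount=4 -> KEEP
r=24=11000 popcount=2 -> skip
r=25=11001 popcount=3 -> skip
r=26=11010 popcount=3 -> skip
r=27=11011 popcount=4 -> KEEP
r=28=11100 popcount=3 -> skip
r=29=11101 popcount=4 -> KEEP
r=30=11110 popcount=4 -> KEEP
r=31=11111 popcount=5 -> skip
r=32=100000 popcount=1 -> skip
r=33=100001 popcount=2 -> skip
r=34=100010 popcount=2 -> skip
r=35=100011 popcount=3 -> skip
r=36=100100 popcount=2 -> skip
r=37=100101 popcount=3 -> skip
r=38=100110 popcount=3 -> skip
r=39=100111 popcount=4 -> KEEP
r=40=101000 popcount=2 -> skip
r=41=101001 popcount=3 -> skip
r=42=101010 popcount=3 -> skip
r=43=101011 popcount=4 -> KEEP
r=44=101100 popcount=3 -> skip
r=45=101101 popcount=4 -> KEEP
r=46=101110 popcount=4 -> KEEP
r=47=101111 popcount=5 -> skip
r=48=110000 popcount=2 -> skip
r=49=110001 popcount=3 -> skip
r=50=110010 popcount=3 -> skip
r=51=110011 popcount=4 -> KEEP
Kept rows: 15 23 27 29 30 39 43 45 46 51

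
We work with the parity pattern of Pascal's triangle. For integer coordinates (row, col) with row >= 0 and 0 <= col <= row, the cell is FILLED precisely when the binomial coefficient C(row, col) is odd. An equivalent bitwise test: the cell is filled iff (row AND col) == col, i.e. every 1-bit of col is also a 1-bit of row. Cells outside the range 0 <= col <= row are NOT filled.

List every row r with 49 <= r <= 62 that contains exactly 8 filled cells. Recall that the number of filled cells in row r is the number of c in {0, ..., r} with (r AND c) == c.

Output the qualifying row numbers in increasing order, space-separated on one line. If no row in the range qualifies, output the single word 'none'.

Answer: 49 50 52 56

Derivation:
Row r has 2^popcount(r) filled cells, so we need popcount(r) = log2(8) = 3.
Scan r = 49..62 and keep those with exactly 3 one-bits:
r=49=110001 popcount=3 -> KEEP
r=50=110010 popcount=3 -> KEEP
r=51=110011 popcount=4 -> skip
r=52=110100 popcount=3 -> KEEP
r=53=110101 popcount=4 -> skip
r=54=110110 popcount=4 -> skip
r=55=110111 popcount=5 -> skip
r=56=111000 popcount=3 -> KEEP
r=57=111001 popcount=4 -> skip
r=58=111010 popcount=4 -> skip
r=59=111011 popcount=5 -> skip
r=60=111100 popcount=4 -> skip
r=61=111101 popcount=5 -> skip
r=62=111110 popcount=5 -> skip
Kept rows: 49 50 52 56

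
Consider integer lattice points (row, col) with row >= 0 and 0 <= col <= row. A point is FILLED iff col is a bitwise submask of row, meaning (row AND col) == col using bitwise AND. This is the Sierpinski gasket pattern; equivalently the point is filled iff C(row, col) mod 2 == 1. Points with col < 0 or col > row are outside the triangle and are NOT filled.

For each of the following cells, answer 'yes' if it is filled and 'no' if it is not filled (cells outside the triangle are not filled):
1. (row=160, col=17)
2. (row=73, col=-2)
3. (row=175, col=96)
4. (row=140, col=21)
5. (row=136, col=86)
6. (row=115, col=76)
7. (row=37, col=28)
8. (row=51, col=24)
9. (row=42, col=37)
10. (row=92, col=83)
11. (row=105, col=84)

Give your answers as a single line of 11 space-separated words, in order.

(160,17): row=0b10100000, col=0b10001, row AND col = 0b0 = 0; 0 != 17 -> empty
(73,-2): col outside [0, 73] -> not filled
(175,96): row=0b10101111, col=0b1100000, row AND col = 0b100000 = 32; 32 != 96 -> empty
(140,21): row=0b10001100, col=0b10101, row AND col = 0b100 = 4; 4 != 21 -> empty
(136,86): row=0b10001000, col=0b1010110, row AND col = 0b0 = 0; 0 != 86 -> empty
(115,76): row=0b1110011, col=0b1001100, row AND col = 0b1000000 = 64; 64 != 76 -> empty
(37,28): row=0b100101, col=0b11100, row AND col = 0b100 = 4; 4 != 28 -> empty
(51,24): row=0b110011, col=0b11000, row AND col = 0b10000 = 16; 16 != 24 -> empty
(42,37): row=0b101010, col=0b100101, row AND col = 0b100000 = 32; 32 != 37 -> empty
(92,83): row=0b1011100, col=0b1010011, row AND col = 0b1010000 = 80; 80 != 83 -> empty
(105,84): row=0b1101001, col=0b1010100, row AND col = 0b1000000 = 64; 64 != 84 -> empty

Answer: no no no no no no no no no no no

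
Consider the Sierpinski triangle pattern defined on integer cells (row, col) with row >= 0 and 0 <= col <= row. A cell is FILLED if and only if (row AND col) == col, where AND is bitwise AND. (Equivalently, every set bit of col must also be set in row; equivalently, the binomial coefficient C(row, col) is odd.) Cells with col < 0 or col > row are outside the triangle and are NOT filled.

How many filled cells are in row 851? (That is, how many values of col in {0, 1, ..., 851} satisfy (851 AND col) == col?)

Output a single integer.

851 in binary = 1101010011
popcount(851) = number of 1-bits in 1101010011 = 6
A col c satisfies (851 AND c) == c iff every set bit of c is also set in 851; each of the 6 set bits of 851 can independently be on or off in c.
count = 2^6 = 64

Answer: 64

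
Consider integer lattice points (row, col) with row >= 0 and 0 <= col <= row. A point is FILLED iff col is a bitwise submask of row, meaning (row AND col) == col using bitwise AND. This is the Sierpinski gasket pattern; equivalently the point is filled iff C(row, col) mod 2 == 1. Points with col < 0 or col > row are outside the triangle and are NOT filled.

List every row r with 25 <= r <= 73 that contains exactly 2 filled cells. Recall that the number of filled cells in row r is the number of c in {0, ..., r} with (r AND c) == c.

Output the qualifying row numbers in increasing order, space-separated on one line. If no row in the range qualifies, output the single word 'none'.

Answer: 32 64

Derivation:
Row r has 2^popcount(r) filled cells, so we need popcount(r) = log2(2) = 1.
Scan r = 25..73 and keep those with exactly 1 one-bits:
r=25=11001 popcount=3 -> skip
r=26=11010 popcount=3 -> skip
r=27=11011 popcount=4 -> skip
r=28=11100 popcount=3 -> skip
r=29=11101 popcount=4 -> skip
r=30=11110 popcount=4 -> skip
r=31=11111 popcount=5 -> skip
r=32=100000 popcount=1 -> KEEP
r=33=100001 popcount=2 -> skip
r=34=100010 popcount=2 -> skip
r=35=100011 popcount=3 -> skip
r=36=100100 popcount=2 -> skip
r=37=100101 popcount=3 -> skip
r=38=100110 popcount=3 -> skip
r=39=100111 popcount=4 -> skip
r=40=101000 popcount=2 -> skip
r=41=101001 popcount=3 -> skip
r=42=101010 popcount=3 -> skip
r=43=101011 popcount=4 -> skip
r=44=101100 popcount=3 -> skip
r=45=101101 popcount=4 -> skip
r=46=101110 popcount=4 -> skip
r=47=101111 popcount=5 -> skip
r=48=110000 popcount=2 -> skip
r=49=110001 popcount=3 -> skip
r=50=110010 popcount=3 -> skip
r=51=110011 popcount=4 -> skip
r=52=110100 popcount=3 -> skip
r=53=110101 popcount=4 -> skip
r=54=110110 popcount=4 -> skip
r=55=110111 popcount=5 -> skip
r=56=111000 popcount=3 -> skip
r=57=111001 popcount=4 -> skip
r=58=111010 popcount=4 -> skip
r=59=111011 popcount=5 -> skip
r=60=111100 popcount=4 -> skip
r=61=111101 popcount=5 -> skip
r=62=111110 popcount=5 -> skip
r=63=111111 popcount=6 -> skip
r=64=1000000 popcount=1 -> KEEP
r=65=1000001 popcount=2 -> skip
r=66=1000010 popcount=2 -> skip
r=67=1000011 popcount=3 -> skip
r=68=1000100 popcount=2 -> skip
r=69=1000101 popcount=3 -> skip
r=70=1000110 popcount=3 -> skip
r=71=1000111 popcount=4 -> skip
r=72=1001000 popcount=2 -> skip
r=73=1001001 popcount=3 -> skip
Kept rows: 32 64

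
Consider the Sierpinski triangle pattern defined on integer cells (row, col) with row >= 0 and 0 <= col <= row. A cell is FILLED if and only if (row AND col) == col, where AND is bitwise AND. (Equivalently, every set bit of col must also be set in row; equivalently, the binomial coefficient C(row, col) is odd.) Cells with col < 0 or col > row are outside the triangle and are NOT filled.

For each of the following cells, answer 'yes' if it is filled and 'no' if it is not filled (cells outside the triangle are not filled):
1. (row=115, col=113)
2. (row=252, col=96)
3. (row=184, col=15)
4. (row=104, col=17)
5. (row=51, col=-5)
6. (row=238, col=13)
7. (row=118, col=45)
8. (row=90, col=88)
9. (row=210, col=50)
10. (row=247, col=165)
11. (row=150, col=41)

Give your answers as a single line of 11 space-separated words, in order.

Answer: yes yes no no no no no yes no yes no

Derivation:
(115,113): row=0b1110011, col=0b1110001, row AND col = 0b1110001 = 113; 113 == 113 -> filled
(252,96): row=0b11111100, col=0b1100000, row AND col = 0b1100000 = 96; 96 == 96 -> filled
(184,15): row=0b10111000, col=0b1111, row AND col = 0b1000 = 8; 8 != 15 -> empty
(104,17): row=0b1101000, col=0b10001, row AND col = 0b0 = 0; 0 != 17 -> empty
(51,-5): col outside [0, 51] -> not filled
(238,13): row=0b11101110, col=0b1101, row AND col = 0b1100 = 12; 12 != 13 -> empty
(118,45): row=0b1110110, col=0b101101, row AND col = 0b100100 = 36; 36 != 45 -> empty
(90,88): row=0b1011010, col=0b1011000, row AND col = 0b1011000 = 88; 88 == 88 -> filled
(210,50): row=0b11010010, col=0b110010, row AND col = 0b10010 = 18; 18 != 50 -> empty
(247,165): row=0b11110111, col=0b10100101, row AND col = 0b10100101 = 165; 165 == 165 -> filled
(150,41): row=0b10010110, col=0b101001, row AND col = 0b0 = 0; 0 != 41 -> empty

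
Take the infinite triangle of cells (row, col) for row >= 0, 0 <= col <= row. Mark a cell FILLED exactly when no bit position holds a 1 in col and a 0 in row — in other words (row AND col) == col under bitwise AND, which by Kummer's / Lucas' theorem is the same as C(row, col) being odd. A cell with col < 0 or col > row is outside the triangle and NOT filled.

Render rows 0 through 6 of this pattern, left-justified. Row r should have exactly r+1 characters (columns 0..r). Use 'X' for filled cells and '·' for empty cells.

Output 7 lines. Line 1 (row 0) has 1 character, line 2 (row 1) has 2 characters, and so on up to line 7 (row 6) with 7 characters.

Answer: X
XX
X·X
XXXX
X···X
XX··XX
X·X·X·X

Derivation:
r0=0: X
r1=1: XX
r2=10: X·X
r3=11: XXXX
r4=100: X···X
r5=101: XX··XX
r6=110: X·X·X·X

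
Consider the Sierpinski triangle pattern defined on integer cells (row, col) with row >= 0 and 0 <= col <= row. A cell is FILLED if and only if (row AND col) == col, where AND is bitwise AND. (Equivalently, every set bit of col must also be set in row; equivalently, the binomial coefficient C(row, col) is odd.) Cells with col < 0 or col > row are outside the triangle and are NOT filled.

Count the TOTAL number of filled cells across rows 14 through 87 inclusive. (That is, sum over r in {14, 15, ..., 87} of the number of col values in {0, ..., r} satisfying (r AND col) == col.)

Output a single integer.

r14=1110 pc3: +8 =8
r15=1111 pc4: +16 =24
r16=10000 pc1: +2 =26
r17=10001 pc2: +4 =30
r18=10010 pc2: +4 =34
r19=10011 pc3: +8 =42
r20=10100 pc2: +4 =46
r21=10101 pc3: +8 =54
r22=10110 pc3: +8 =62
r23=10111 pc4: +16 =78
r24=11000 pc2: +4 =82
r25=11001 pc3: +8 =90
r26=11010 pc3: +8 =98
r27=11011 pc4: +16 =114
r28=11100 pc3: +8 =122
r29=11101 pc4: +16 =138
r30=11110 pc4: +16 =154
r31=11111 pc5: +32 =186
r32=100000 pc1: +2 =188
r33=100001 pc2: +4 =192
r34=100010 pc2: +4 =196
r35=100011 pc3: +8 =204
r36=100100 pc2: +4 =208
r37=100101 pc3: +8 =216
r38=100110 pc3: +8 =224
r39=100111 pc4: +16 =240
r40=101000 pc2: +4 =244
r41=101001 pc3: +8 =252
r42=101010 pc3: +8 =260
r43=101011 pc4: +16 =276
r44=101100 pc3: +8 =284
r45=101101 pc4: +16 =300
r46=101110 pc4: +16 =316
r47=101111 pc5: +32 =348
r48=110000 pc2: +4 =352
r49=110001 pc3: +8 =360
r50=110010 pc3: +8 =368
r51=110011 pc4: +16 =384
r52=110100 pc3: +8 =392
r53=110101 pc4: +16 =408
r54=110110 pc4: +16 =424
r55=110111 pc5: +32 =456
r56=111000 pc3: +8 =464
r57=111001 pc4: +16 =480
r58=111010 pc4: +16 =496
r59=111011 pc5: +32 =528
r60=111100 pc4: +16 =544
r61=111101 pc5: +32 =576
r62=111110 pc5: +32 =608
r63=111111 pc6: +64 =672
r64=1000000 pc1: +2 =674
r65=1000001 pc2: +4 =678
r66=1000010 pc2: +4 =682
r67=1000011 pc3: +8 =690
r68=1000100 pc2: +4 =694
r69=1000101 pc3: +8 =702
r70=1000110 pc3: +8 =710
r71=1000111 pc4: +16 =726
r72=1001000 pc2: +4 =730
r73=1001001 pc3: +8 =738
r74=1001010 pc3: +8 =746
r75=1001011 pc4: +16 =762
r76=1001100 pc3: +8 =770
r77=1001101 pc4: +16 =786
r78=1001110 pc4: +16 =802
r79=1001111 pc5: +32 =834
r80=1010000 pc2: +4 =838
r81=1010001 pc3: +8 =846
r82=1010010 pc3: +8 =854
r83=1010011 pc4: +16 =870
r84=1010100 pc3: +8 =878
r85=1010101 pc4: +16 =894
r86=1010110 pc4: +16 =910
r87=1010111 pc5: +32 =942

Answer: 942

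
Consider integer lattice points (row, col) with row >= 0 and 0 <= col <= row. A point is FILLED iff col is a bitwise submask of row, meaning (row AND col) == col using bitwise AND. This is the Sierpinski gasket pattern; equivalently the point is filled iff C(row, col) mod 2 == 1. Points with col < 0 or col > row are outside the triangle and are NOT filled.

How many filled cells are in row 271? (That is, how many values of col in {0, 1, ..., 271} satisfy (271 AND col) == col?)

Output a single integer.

271 in binary = 100001111
popcount(271) = number of 1-bits in 100001111 = 5
A col c satisfies (271 AND c) == c iff every set bit of c is also set in 271; each of the 5 set bits of 271 can independently be on or off in c.
count = 2^5 = 32

Answer: 32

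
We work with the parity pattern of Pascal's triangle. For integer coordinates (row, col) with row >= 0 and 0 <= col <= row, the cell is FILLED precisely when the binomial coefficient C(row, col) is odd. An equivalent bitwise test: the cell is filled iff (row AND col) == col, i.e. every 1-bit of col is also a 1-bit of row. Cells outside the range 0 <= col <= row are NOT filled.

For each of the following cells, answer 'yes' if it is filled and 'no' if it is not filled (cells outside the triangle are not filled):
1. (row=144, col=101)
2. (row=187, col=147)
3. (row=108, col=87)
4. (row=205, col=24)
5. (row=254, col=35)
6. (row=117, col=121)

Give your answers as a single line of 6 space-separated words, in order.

(144,101): row=0b10010000, col=0b1100101, row AND col = 0b0 = 0; 0 != 101 -> empty
(187,147): row=0b10111011, col=0b10010011, row AND col = 0b10010011 = 147; 147 == 147 -> filled
(108,87): row=0b1101100, col=0b1010111, row AND col = 0b1000100 = 68; 68 != 87 -> empty
(205,24): row=0b11001101, col=0b11000, row AND col = 0b1000 = 8; 8 != 24 -> empty
(254,35): row=0b11111110, col=0b100011, row AND col = 0b100010 = 34; 34 != 35 -> empty
(117,121): col outside [0, 117] -> not filled

Answer: no yes no no no no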